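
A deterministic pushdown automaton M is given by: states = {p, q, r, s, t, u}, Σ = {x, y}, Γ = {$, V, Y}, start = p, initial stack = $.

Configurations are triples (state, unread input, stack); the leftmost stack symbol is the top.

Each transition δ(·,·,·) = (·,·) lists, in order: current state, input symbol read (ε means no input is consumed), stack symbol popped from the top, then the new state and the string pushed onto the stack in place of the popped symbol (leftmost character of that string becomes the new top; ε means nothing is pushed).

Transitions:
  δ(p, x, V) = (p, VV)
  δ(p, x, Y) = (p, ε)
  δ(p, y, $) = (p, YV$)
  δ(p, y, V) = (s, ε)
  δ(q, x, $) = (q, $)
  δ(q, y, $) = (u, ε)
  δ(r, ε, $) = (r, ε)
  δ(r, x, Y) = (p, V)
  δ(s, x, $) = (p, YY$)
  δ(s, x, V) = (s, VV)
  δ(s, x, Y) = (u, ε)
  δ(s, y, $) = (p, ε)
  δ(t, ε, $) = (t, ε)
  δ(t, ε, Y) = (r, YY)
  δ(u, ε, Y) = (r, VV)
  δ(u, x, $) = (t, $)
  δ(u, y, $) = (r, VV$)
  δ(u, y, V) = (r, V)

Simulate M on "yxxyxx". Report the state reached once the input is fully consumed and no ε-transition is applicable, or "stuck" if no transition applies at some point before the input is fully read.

s

(p, yxxyxx, $) ⊢ (p, xxyxx, YV$) ⊢ (p, xyxx, V$) ⊢ (p, yxx, VV$) ⊢ (s, xx, V$) ⊢ (s, x, VV$) ⊢ (s, ε, VVV$)
All input consumed; M is in state s.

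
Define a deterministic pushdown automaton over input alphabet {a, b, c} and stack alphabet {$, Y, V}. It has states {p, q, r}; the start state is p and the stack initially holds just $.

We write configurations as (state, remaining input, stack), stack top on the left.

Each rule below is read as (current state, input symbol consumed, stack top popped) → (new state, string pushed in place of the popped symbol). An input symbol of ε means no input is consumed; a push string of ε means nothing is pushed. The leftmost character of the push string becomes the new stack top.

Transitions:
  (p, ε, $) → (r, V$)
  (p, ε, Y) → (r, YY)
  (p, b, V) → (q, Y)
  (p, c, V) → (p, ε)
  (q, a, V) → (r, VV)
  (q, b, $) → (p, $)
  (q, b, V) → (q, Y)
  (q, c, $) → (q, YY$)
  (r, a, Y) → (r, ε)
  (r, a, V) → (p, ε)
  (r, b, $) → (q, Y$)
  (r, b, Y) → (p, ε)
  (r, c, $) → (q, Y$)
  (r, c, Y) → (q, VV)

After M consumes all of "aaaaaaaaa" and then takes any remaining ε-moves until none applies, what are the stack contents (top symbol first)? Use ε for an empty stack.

(p, aaaaaaaaa, $) ⊢ (r, aaaaaaaaa, V$) ⊢ (p, aaaaaaaa, $) ⊢ (r, aaaaaaaa, V$) ⊢ (p, aaaaaaa, $) ⊢ (r, aaaaaaa, V$) ⊢ (p, aaaaaa, $) ⊢ (r, aaaaaa, V$) ⊢ (p, aaaaa, $) ⊢ (r, aaaaa, V$) ⊢ (p, aaaa, $) ⊢ (r, aaaa, V$) ⊢ (p, aaa, $) ⊢ (r, aaa, V$) ⊢ (p, aa, $) ⊢ (r, aa, V$) ⊢ (p, a, $) ⊢ (r, a, V$) ⊢ (p, ε, $) ⊢ (r, ε, V$)
All input consumed in state r with stack V$.

V$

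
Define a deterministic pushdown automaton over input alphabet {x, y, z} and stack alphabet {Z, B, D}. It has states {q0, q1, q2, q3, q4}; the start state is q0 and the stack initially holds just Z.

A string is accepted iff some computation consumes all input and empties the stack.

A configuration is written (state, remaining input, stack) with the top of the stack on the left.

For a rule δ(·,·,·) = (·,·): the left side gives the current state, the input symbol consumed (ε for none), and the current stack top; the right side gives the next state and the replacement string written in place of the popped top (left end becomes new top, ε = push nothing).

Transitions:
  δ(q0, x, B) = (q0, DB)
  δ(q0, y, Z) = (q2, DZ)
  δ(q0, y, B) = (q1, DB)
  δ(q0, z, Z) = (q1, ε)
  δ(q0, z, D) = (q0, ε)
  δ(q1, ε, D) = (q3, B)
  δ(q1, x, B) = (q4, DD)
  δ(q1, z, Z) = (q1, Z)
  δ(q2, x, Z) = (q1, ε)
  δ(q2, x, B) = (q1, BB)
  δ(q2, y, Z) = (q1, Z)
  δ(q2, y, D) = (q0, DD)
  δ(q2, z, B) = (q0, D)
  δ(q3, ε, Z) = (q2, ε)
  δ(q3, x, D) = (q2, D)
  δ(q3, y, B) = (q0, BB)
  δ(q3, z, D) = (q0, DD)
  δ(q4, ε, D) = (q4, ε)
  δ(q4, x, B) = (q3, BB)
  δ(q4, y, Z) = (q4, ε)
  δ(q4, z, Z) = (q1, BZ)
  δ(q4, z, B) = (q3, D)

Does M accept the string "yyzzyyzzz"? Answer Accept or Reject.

Accept

(q0, yyzzyyzzz, Z)
  read y, top Z: go to q2, push DZ → (q2, yzzyyzzz, DZ)
  read y, top D: go to q0, push DD → (q0, zzyyzzz, DDZ)
  read z, top D: go to q0, push ε → (q0, zyyzzz, DZ)
  read z, top D: go to q0, push ε → (q0, yyzzz, Z)
  read y, top Z: go to q2, push DZ → (q2, yzzz, DZ)
  read y, top D: go to q0, push DD → (q0, zzz, DDZ)
  read z, top D: go to q0, push ε → (q0, zz, DZ)
  read z, top D: go to q0, push ε → (q0, z, Z)
  read z, top Z: go to q1, push ε → (q1, ε, ε)
All input consumed and the stack is empty.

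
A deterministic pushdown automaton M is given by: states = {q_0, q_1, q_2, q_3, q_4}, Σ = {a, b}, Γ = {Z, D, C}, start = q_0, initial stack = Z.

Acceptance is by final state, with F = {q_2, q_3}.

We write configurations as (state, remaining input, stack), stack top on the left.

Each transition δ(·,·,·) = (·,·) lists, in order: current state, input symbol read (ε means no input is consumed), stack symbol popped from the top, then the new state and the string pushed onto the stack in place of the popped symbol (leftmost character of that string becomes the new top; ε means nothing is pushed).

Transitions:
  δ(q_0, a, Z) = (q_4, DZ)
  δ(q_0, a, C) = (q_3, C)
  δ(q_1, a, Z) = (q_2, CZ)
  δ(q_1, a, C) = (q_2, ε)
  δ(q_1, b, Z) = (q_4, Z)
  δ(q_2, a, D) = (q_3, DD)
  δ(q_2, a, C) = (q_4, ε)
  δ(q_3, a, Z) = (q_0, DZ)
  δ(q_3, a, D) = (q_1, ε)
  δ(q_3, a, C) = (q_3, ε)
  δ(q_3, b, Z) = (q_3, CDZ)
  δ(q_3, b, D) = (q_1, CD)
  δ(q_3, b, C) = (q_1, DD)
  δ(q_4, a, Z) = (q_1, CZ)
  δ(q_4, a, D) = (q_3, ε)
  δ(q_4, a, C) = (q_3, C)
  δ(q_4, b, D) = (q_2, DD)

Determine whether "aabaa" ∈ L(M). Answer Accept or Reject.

(q_0, aabaa, Z)
  read a, top Z: go to q_4, push DZ → (q_4, abaa, DZ)
  read a, top D: go to q_3, push ε → (q_3, baa, Z)
  read b, top Z: go to q_3, push CDZ → (q_3, aa, CDZ)
  read a, top C: go to q_3, push ε → (q_3, a, DZ)
  read a, top D: go to q_1, push ε → (q_1, ε, Z)
All input consumed; state q_1 ∉ F and no further ε-move applies.

Reject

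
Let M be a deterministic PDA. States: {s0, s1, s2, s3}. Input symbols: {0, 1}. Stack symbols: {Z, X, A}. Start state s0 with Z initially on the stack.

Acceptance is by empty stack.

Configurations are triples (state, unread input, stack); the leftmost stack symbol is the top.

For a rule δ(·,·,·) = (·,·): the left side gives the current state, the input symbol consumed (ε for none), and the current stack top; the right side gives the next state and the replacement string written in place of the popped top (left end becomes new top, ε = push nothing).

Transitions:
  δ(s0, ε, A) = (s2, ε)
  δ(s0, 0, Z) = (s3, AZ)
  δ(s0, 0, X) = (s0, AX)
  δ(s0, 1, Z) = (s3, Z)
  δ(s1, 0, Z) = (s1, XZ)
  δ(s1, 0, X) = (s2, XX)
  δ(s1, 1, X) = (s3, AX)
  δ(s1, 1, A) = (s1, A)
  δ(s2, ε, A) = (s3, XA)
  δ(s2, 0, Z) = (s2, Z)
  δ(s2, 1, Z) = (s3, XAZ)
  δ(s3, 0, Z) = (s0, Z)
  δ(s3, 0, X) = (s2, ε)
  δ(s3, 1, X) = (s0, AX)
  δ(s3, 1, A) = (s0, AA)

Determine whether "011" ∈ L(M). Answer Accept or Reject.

Reject

(s0, 011, Z)
  read 0, top Z: go to s3, push AZ → (s3, 11, AZ)
  read 1, top A: go to s0, push AA → (s0, 1, AAZ)
  ε-move, top A: go to s2, push ε → (s2, 1, AZ)
  ε-move, top A: go to s3, push XA → (s3, 1, XAZ)
  read 1, top X: go to s0, push AX → (s0, ε, AXAZ)
  ε-move, top A: go to s2, push ε → (s2, ε, XAZ)
All input consumed; stack is XAZ, not empty, and no further ε-move applies.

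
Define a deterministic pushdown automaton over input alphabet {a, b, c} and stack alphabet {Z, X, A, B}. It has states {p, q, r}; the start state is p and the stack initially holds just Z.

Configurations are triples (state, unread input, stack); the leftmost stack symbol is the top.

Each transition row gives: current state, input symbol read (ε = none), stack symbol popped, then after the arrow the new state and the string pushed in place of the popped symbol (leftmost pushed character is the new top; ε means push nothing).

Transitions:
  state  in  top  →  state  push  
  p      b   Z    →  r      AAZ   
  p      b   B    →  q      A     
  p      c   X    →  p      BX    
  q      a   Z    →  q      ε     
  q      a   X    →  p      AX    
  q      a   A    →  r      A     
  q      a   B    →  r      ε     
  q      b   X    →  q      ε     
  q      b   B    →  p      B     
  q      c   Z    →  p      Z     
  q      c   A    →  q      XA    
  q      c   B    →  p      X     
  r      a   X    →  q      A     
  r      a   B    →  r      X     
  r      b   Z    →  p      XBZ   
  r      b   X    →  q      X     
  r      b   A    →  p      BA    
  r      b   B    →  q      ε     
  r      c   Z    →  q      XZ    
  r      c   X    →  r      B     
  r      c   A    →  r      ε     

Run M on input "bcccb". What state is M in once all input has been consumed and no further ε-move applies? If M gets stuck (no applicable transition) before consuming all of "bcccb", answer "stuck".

(p, bcccb, Z)
  read b, top Z: go to r, push AAZ → (r, cccb, AAZ)
  read c, top A: go to r, push ε → (r, ccb, AZ)
  read c, top A: go to r, push ε → (r, cb, Z)
  read c, top Z: go to q, push XZ → (q, b, XZ)
  read b, top X: go to q, push ε → (q, ε, Z)
All input consumed; M is in state q.

q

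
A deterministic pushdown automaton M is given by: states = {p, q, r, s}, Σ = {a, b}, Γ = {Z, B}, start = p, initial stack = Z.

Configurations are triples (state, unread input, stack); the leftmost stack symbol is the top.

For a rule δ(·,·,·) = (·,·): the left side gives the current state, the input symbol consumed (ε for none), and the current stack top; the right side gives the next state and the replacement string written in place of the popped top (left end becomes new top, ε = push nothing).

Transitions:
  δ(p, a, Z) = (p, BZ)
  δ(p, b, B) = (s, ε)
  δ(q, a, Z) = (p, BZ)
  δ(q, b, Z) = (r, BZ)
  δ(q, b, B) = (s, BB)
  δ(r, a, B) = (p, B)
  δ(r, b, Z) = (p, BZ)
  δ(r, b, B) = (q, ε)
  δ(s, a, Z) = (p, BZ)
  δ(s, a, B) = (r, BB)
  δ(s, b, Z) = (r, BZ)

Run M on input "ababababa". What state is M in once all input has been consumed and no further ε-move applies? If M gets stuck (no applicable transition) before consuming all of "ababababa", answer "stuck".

(p, ababababa, Z)
  read a, top Z: go to p, push BZ → (p, babababa, BZ)
  read b, top B: go to s, push ε → (s, abababa, Z)
  read a, top Z: go to p, push BZ → (p, bababa, BZ)
  read b, top B: go to s, push ε → (s, ababa, Z)
  read a, top Z: go to p, push BZ → (p, baba, BZ)
  read b, top B: go to s, push ε → (s, aba, Z)
  read a, top Z: go to p, push BZ → (p, ba, BZ)
  read b, top B: go to s, push ε → (s, a, Z)
  read a, top Z: go to p, push BZ → (p, ε, BZ)
All input consumed; M is in state p.

p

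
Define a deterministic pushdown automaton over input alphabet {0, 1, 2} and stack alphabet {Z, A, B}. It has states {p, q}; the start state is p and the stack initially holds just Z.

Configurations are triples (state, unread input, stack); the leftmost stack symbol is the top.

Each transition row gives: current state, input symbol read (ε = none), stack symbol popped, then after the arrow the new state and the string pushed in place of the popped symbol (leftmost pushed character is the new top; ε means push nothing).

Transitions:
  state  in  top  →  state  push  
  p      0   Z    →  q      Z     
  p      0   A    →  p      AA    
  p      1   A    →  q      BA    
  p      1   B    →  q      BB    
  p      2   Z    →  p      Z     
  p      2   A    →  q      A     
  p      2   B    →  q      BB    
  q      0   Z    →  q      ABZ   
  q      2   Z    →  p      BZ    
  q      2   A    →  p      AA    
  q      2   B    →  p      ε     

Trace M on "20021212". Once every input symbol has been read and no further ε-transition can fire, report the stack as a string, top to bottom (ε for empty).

AABZ

(p, 20021212, Z) ⊢ (p, 0021212, Z) ⊢ (q, 021212, Z) ⊢ (q, 21212, ABZ) ⊢ (p, 1212, AABZ) ⊢ (q, 212, BAABZ) ⊢ (p, 12, AABZ) ⊢ (q, 2, BAABZ) ⊢ (p, ε, AABZ)
All input consumed in state p with stack AABZ.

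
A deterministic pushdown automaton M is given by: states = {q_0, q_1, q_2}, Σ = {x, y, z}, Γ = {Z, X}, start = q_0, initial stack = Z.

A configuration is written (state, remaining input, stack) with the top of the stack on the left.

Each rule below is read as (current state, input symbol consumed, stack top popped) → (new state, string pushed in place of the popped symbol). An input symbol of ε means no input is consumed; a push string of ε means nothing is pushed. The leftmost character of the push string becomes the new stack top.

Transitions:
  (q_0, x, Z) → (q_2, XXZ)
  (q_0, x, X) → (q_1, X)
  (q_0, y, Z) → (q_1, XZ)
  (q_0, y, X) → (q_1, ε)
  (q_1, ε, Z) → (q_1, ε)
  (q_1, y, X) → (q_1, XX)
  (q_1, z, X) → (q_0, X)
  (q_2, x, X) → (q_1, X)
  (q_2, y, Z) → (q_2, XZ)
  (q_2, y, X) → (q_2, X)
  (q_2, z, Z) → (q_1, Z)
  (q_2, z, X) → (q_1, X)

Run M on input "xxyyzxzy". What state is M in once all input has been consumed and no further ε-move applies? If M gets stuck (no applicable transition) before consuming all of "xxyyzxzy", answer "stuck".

(q_0, xxyyzxzy, Z)
  read x, top Z: go to q_2, push XXZ → (q_2, xyyzxzy, XXZ)
  read x, top X: go to q_1, push X → (q_1, yyzxzy, XXZ)
  read y, top X: go to q_1, push XX → (q_1, yzxzy, XXXZ)
  read y, top X: go to q_1, push XX → (q_1, zxzy, XXXXZ)
  read z, top X: go to q_0, push X → (q_0, xzy, XXXXZ)
  read x, top X: go to q_1, push X → (q_1, zy, XXXXZ)
  read z, top X: go to q_0, push X → (q_0, y, XXXXZ)
  read y, top X: go to q_1, push ε → (q_1, ε, XXXZ)
All input consumed; M is in state q_1.

q_1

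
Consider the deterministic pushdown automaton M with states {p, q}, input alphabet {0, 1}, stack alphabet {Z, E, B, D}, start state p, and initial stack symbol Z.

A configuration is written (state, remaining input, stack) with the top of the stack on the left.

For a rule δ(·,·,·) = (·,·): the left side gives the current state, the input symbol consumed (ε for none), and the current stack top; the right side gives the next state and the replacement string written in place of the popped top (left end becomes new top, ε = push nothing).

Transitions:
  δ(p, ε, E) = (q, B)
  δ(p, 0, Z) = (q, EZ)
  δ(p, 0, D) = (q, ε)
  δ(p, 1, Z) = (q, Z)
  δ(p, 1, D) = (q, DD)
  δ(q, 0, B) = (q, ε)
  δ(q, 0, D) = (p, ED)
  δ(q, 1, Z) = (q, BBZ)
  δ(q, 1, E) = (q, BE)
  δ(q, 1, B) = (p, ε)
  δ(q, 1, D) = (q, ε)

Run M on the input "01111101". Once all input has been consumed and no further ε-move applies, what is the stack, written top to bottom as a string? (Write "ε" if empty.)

Z

(p, 01111101, Z) ⊢ (q, 1111101, EZ) ⊢ (q, 111101, BEZ) ⊢ (p, 11101, EZ) ⊢ (q, 11101, BZ) ⊢ (p, 1101, Z) ⊢ (q, 101, Z) ⊢ (q, 01, BBZ) ⊢ (q, 1, BZ) ⊢ (p, ε, Z)
All input consumed in state p with stack Z.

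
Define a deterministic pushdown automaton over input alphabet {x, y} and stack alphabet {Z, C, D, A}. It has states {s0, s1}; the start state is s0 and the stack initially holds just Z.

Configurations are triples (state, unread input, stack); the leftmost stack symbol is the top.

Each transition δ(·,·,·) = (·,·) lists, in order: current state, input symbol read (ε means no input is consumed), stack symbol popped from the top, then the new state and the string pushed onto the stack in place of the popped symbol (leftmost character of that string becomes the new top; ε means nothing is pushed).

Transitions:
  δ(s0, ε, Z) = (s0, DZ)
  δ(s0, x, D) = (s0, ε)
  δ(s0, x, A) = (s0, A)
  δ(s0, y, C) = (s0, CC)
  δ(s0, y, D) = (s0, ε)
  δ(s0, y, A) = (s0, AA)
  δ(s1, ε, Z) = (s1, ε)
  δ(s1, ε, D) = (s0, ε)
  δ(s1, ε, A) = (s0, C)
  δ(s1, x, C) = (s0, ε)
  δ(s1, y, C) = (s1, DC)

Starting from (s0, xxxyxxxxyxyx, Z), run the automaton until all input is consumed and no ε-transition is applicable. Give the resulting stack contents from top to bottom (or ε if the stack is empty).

(s0, xxxyxxxxyxyx, Z)
  ε-move, top Z: go to s0, push DZ → (s0, xxxyxxxxyxyx, DZ)
  read x, top D: go to s0, push ε → (s0, xxyxxxxyxyx, Z)
  ε-move, top Z: go to s0, push DZ → (s0, xxyxxxxyxyx, DZ)
  read x, top D: go to s0, push ε → (s0, xyxxxxyxyx, Z)
  ε-move, top Z: go to s0, push DZ → (s0, xyxxxxyxyx, DZ)
  read x, top D: go to s0, push ε → (s0, yxxxxyxyx, Z)
  ε-move, top Z: go to s0, push DZ → (s0, yxxxxyxyx, DZ)
  read y, top D: go to s0, push ε → (s0, xxxxyxyx, Z)
  ε-move, top Z: go to s0, push DZ → (s0, xxxxyxyx, DZ)
  read x, top D: go to s0, push ε → (s0, xxxyxyx, Z)
  ε-move, top Z: go to s0, push DZ → (s0, xxxyxyx, DZ)
  read x, top D: go to s0, push ε → (s0, xxyxyx, Z)
  ε-move, top Z: go to s0, push DZ → (s0, xxyxyx, DZ)
  read x, top D: go to s0, push ε → (s0, xyxyx, Z)
  ε-move, top Z: go to s0, push DZ → (s0, xyxyx, DZ)
  read x, top D: go to s0, push ε → (s0, yxyx, Z)
  ε-move, top Z: go to s0, push DZ → (s0, yxyx, DZ)
  read y, top D: go to s0, push ε → (s0, xyx, Z)
  ε-move, top Z: go to s0, push DZ → (s0, xyx, DZ)
  read x, top D: go to s0, push ε → (s0, yx, Z)
  ε-move, top Z: go to s0, push DZ → (s0, yx, DZ)
  read y, top D: go to s0, push ε → (s0, x, Z)
  ε-move, top Z: go to s0, push DZ → (s0, x, DZ)
  read x, top D: go to s0, push ε → (s0, ε, Z)
  ε-move, top Z: go to s0, push DZ → (s0, ε, DZ)
All input consumed in state s0 with stack DZ.

DZ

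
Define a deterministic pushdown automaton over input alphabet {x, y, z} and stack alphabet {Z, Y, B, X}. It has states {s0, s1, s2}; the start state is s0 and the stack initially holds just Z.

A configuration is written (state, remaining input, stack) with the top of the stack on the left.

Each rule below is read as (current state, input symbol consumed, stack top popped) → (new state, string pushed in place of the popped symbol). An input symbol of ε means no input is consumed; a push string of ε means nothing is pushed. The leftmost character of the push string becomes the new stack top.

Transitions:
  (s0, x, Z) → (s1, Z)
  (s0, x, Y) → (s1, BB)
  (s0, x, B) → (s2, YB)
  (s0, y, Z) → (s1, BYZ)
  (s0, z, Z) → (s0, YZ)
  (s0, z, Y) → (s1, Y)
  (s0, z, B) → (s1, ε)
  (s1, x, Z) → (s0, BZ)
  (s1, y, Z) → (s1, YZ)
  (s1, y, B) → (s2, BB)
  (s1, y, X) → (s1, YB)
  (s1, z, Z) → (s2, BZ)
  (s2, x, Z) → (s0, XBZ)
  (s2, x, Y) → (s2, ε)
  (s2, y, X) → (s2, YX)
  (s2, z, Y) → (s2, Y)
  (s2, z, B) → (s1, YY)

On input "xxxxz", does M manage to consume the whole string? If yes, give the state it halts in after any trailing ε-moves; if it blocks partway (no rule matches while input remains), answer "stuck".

s1

(s0, xxxxz, Z)
  read x, top Z: go to s1, push Z → (s1, xxxz, Z)
  read x, top Z: go to s0, push BZ → (s0, xxz, BZ)
  read x, top B: go to s2, push YB → (s2, xz, YBZ)
  read x, top Y: go to s2, push ε → (s2, z, BZ)
  read z, top B: go to s1, push YY → (s1, ε, YYZ)
All input consumed; M is in state s1.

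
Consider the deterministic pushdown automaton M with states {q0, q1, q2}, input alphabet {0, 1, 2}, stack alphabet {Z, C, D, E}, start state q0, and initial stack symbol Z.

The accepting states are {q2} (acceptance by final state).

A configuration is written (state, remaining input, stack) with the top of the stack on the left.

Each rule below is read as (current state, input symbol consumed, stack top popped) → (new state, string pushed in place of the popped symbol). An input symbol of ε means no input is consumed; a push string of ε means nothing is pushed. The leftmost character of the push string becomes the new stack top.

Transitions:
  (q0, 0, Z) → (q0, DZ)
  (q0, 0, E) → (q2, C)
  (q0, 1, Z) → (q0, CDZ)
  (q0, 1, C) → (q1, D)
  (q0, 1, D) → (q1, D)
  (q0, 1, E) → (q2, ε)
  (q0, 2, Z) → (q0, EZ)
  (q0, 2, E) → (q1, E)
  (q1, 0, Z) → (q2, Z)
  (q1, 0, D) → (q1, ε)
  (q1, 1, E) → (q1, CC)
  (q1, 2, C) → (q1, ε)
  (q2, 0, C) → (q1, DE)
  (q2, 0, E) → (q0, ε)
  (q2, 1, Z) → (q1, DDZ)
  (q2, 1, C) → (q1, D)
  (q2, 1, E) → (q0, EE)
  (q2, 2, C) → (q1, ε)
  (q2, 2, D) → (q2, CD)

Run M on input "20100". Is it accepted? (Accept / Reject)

Accept

(q0, 20100, Z)
  read 2, top Z: go to q0, push EZ → (q0, 0100, EZ)
  read 0, top E: go to q2, push C → (q2, 100, CZ)
  read 1, top C: go to q1, push D → (q1, 00, DZ)
  read 0, top D: go to q1, push ε → (q1, 0, Z)
  read 0, top Z: go to q2, push Z → (q2, ε, Z)
All input consumed; state q2 ∈ F.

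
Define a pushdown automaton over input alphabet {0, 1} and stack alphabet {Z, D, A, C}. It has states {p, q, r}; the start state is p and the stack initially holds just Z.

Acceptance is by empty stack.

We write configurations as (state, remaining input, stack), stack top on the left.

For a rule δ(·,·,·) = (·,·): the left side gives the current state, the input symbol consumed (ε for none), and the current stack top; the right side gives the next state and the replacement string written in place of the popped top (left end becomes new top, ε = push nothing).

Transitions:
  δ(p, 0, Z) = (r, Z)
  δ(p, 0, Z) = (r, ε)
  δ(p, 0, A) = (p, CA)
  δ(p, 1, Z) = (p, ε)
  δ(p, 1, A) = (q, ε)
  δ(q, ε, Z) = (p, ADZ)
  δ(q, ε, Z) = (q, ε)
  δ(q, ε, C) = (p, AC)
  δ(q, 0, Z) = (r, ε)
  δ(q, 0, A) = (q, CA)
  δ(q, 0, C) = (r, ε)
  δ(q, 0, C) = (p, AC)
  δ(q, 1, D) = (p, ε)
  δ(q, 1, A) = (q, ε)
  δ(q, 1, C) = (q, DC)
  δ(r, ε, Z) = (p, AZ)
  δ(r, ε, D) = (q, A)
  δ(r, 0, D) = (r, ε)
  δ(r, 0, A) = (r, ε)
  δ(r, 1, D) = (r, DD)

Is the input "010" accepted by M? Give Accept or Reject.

One accepting computation: (p, 010, Z) ⊢ (r, 10, Z) ⊢ (p, 10, AZ) ⊢ (q, 0, Z) ⊢ (r, ε, ε)
All input consumed and the stack is empty.

Accept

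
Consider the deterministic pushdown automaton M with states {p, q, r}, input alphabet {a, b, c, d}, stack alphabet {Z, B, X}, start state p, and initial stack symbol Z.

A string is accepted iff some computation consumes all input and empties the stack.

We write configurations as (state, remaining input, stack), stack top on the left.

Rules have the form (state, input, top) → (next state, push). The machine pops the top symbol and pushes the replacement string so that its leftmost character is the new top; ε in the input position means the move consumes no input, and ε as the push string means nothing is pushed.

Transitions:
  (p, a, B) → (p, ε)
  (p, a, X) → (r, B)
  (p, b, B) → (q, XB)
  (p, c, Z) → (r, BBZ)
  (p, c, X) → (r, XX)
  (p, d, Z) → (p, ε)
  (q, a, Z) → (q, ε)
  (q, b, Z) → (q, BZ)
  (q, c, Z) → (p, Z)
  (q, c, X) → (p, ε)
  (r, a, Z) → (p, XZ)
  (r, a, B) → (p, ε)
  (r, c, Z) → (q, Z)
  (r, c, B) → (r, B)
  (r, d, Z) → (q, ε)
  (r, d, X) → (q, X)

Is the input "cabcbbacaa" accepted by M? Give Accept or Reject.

Reject

(p, cabcbbacaa, Z)
  read c, top Z: go to r, push BBZ → (r, abcbbacaa, BBZ)
  read a, top B: go to p, push ε → (p, bcbbacaa, BZ)
  read b, top B: go to q, push XB → (q, cbbacaa, XBZ)
  read c, top X: go to p, push ε → (p, bbacaa, BZ)
  read b, top B: go to q, push XB → (q, bacaa, XBZ)
No transition applies at (q, bacaa, XBZ); input not fully consumed.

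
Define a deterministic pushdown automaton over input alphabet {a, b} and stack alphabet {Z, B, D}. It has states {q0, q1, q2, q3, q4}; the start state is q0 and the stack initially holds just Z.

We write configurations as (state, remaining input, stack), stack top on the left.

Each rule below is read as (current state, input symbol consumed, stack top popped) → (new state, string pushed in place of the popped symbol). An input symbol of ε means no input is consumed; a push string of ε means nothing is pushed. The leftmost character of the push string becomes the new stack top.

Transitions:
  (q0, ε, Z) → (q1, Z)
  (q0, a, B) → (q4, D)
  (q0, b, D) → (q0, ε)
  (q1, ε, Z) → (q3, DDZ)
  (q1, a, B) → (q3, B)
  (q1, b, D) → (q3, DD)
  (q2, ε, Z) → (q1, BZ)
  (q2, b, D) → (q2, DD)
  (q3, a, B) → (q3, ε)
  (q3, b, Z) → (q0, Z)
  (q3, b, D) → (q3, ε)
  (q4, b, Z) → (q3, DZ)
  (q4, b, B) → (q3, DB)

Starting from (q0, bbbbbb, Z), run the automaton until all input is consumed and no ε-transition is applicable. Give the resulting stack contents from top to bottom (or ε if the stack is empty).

DDZ

(q0, bbbbbb, Z)
  ε-move, top Z: go to q1, push Z → (q1, bbbbbb, Z)
  ε-move, top Z: go to q3, push DDZ → (q3, bbbbbb, DDZ)
  read b, top D: go to q3, push ε → (q3, bbbbb, DZ)
  read b, top D: go to q3, push ε → (q3, bbbb, Z)
  read b, top Z: go to q0, push Z → (q0, bbb, Z)
  ε-move, top Z: go to q1, push Z → (q1, bbb, Z)
  ε-move, top Z: go to q3, push DDZ → (q3, bbb, DDZ)
  read b, top D: go to q3, push ε → (q3, bb, DZ)
  read b, top D: go to q3, push ε → (q3, b, Z)
  read b, top Z: go to q0, push Z → (q0, ε, Z)
  ε-move, top Z: go to q1, push Z → (q1, ε, Z)
  ε-move, top Z: go to q3, push DDZ → (q3, ε, DDZ)
All input consumed in state q3 with stack DDZ.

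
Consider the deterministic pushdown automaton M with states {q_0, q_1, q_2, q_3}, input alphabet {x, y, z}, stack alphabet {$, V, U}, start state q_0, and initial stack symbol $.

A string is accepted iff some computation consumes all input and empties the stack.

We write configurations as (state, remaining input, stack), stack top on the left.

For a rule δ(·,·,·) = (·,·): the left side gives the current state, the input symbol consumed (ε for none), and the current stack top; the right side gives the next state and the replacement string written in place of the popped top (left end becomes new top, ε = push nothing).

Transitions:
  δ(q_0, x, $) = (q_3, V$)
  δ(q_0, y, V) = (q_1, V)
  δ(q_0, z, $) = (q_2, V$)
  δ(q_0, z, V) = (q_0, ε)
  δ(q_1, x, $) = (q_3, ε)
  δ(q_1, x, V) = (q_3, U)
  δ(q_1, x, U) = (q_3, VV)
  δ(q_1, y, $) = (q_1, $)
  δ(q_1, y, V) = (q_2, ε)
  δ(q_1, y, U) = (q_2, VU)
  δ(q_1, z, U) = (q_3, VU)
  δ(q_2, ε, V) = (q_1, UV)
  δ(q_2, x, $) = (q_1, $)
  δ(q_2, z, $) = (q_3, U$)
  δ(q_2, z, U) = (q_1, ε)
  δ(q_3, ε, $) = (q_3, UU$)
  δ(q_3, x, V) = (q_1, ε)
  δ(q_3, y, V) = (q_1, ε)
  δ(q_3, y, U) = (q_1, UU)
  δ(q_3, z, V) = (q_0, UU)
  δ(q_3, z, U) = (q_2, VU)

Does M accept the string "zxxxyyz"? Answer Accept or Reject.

Reject

(q_0, zxxxyyz, $) ⊢ (q_2, xxxyyz, V$) ⊢ (q_1, xxxyyz, UV$) ⊢ (q_3, xxyyz, VVV$) ⊢ (q_1, xyyz, VV$) ⊢ (q_3, yyz, UV$) ⊢ (q_1, yz, UUV$) ⊢ (q_2, z, VUUV$) ⊢ (q_1, z, UVUUV$) ⊢ (q_3, ε, VUVUUV$)
All input consumed; stack is VUVUUV$, not empty, and no further ε-move applies.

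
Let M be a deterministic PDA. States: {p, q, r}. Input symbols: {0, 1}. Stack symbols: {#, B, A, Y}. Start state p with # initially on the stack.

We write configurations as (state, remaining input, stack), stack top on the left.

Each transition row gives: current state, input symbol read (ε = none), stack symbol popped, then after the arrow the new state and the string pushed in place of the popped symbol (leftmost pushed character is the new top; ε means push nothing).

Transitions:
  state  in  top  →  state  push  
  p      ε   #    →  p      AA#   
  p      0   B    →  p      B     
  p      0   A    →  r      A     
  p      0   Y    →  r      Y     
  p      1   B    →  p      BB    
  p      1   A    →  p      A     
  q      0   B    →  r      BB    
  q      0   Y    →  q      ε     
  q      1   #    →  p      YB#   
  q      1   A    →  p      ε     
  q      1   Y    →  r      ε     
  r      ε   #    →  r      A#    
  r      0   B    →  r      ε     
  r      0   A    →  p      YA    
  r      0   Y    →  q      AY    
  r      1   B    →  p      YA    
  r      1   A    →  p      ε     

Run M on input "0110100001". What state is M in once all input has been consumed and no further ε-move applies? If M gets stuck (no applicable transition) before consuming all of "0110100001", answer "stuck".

p

(p, 0110100001, #)
  ε-move, top #: go to p, push AA# → (p, 0110100001, AA#)
  read 0, top A: go to r, push A → (r, 110100001, AA#)
  read 1, top A: go to p, push ε → (p, 10100001, A#)
  read 1, top A: go to p, push A → (p, 0100001, A#)
  read 0, top A: go to r, push A → (r, 100001, A#)
  read 1, top A: go to p, push ε → (p, 00001, #)
  ε-move, top #: go to p, push AA# → (p, 00001, AA#)
  read 0, top A: go to r, push A → (r, 0001, AA#)
  read 0, top A: go to p, push YA → (p, 001, YAA#)
  read 0, top Y: go to r, push Y → (r, 01, YAA#)
  read 0, top Y: go to q, push AY → (q, 1, AYAA#)
  read 1, top A: go to p, push ε → (p, ε, YAA#)
All input consumed; M is in state p.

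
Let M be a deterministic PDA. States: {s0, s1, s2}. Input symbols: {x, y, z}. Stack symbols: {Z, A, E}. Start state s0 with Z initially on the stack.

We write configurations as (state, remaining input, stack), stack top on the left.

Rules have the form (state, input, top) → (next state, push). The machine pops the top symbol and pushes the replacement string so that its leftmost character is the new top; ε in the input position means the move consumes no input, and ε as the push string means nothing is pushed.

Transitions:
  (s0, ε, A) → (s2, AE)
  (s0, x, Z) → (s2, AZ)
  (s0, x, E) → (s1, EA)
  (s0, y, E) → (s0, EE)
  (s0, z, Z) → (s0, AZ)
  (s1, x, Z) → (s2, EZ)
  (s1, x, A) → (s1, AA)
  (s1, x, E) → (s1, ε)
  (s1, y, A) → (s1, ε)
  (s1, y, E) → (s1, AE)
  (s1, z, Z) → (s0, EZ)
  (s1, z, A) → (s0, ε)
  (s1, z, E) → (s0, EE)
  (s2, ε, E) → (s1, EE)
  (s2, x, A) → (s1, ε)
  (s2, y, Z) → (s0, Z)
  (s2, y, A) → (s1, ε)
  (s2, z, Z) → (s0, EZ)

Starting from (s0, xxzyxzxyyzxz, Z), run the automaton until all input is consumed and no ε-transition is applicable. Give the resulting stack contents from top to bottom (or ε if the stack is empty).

(s0, xxzyxzxyyzxz, Z)
  read x, top Z: go to s2, push AZ → (s2, xzyxzxyyzxz, AZ)
  read x, top A: go to s1, push ε → (s1, zyxzxyyzxz, Z)
  read z, top Z: go to s0, push EZ → (s0, yxzxyyzxz, EZ)
  read y, top E: go to s0, push EE → (s0, xzxyyzxz, EEZ)
  read x, top E: go to s1, push EA → (s1, zxyyzxz, EAEZ)
  read z, top E: go to s0, push EE → (s0, xyyzxz, EEAEZ)
  read x, top E: go to s1, push EA → (s1, yyzxz, EAEAEZ)
  read y, top E: go to s1, push AE → (s1, yzxz, AEAEAEZ)
  read y, top A: go to s1, push ε → (s1, zxz, EAEAEZ)
  read z, top E: go to s0, push EE → (s0, xz, EEAEAEZ)
  read x, top E: go to s1, push EA → (s1, z, EAEAEAEZ)
  read z, top E: go to s0, push EE → (s0, ε, EEAEAEAEZ)
All input consumed in state s0 with stack EEAEAEAEZ.

EEAEAEAEZ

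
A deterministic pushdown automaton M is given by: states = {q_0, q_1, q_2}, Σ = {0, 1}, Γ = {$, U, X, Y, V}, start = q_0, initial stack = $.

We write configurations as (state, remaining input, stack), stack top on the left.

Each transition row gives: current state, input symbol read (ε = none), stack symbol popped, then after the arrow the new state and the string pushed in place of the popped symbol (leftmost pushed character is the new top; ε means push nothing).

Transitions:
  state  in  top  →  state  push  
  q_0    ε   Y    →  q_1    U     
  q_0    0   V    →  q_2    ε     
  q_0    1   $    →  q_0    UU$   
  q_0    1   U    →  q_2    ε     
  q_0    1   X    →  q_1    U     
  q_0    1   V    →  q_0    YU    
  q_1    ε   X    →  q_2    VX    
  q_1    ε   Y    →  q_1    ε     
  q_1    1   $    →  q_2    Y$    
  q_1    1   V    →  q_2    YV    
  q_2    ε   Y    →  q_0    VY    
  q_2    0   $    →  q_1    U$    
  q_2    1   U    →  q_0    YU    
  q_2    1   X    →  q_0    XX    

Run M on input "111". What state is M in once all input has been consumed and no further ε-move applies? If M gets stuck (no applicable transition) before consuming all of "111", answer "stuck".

(q_0, 111, $)
  read 1, top $: go to q_0, push UU$ → (q_0, 11, UU$)
  read 1, top U: go to q_2, push ε → (q_2, 1, U$)
  read 1, top U: go to q_0, push YU → (q_0, ε, YU$)
  ε-move, top Y: go to q_1, push U → (q_1, ε, UU$)
All input consumed; M is in state q_1.

q_1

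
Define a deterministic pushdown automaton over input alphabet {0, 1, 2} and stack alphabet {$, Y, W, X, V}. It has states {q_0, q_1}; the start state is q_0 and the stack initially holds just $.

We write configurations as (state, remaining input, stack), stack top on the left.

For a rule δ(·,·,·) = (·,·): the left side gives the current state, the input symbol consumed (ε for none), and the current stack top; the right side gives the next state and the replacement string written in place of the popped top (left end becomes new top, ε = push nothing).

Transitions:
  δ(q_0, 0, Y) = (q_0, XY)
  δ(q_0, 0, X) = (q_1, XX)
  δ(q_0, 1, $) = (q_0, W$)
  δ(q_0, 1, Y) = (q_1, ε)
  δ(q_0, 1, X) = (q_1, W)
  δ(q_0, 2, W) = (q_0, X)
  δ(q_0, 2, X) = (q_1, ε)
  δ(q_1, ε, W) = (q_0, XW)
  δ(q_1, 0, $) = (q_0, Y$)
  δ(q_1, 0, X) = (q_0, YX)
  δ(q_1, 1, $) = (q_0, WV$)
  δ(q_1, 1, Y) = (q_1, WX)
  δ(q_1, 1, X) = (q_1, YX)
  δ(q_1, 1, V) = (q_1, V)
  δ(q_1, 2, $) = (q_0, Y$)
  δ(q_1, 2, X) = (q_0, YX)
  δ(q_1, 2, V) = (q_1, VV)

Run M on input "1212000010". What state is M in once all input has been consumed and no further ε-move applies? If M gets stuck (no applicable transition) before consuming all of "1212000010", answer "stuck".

stuck

(q_0, 1212000010, $)
  read 1, top $: go to q_0, push W$ → (q_0, 212000010, W$)
  read 2, top W: go to q_0, push X → (q_0, 12000010, X$)
  read 1, top X: go to q_1, push W → (q_1, 2000010, W$)
  ε-move, top W: go to q_0, push XW → (q_0, 2000010, XW$)
  read 2, top X: go to q_1, push ε → (q_1, 000010, W$)
  ε-move, top W: go to q_0, push XW → (q_0, 000010, XW$)
  read 0, top X: go to q_1, push XX → (q_1, 00010, XXW$)
  read 0, top X: go to q_0, push YX → (q_0, 0010, YXXW$)
  read 0, top Y: go to q_0, push XY → (q_0, 010, XYXXW$)
  read 0, top X: go to q_1, push XX → (q_1, 10, XXYXXW$)
  read 1, top X: go to q_1, push YX → (q_1, 0, YXXYXXW$)
No transition for (q_1, 0, top Y); M blocks with input 0 remaining.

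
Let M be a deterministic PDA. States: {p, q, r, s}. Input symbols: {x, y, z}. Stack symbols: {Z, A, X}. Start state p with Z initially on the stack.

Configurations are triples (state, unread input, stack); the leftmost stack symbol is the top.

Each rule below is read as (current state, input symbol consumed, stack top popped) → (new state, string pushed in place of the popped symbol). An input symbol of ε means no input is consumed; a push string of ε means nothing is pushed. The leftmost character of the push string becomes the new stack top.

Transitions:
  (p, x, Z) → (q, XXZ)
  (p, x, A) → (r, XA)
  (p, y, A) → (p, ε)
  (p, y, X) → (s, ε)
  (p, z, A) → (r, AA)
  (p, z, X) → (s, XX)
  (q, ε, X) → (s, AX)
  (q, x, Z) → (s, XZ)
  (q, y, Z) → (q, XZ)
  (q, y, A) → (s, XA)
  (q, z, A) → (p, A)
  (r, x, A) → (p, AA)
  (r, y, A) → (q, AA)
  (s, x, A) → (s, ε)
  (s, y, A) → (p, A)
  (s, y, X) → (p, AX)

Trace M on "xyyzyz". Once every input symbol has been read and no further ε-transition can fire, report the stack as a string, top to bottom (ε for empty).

AAXXXZ

(p, xyyzyz, Z)
  read x, top Z: go to q, push XXZ → (q, yyzyz, XXZ)
  ε-move, top X: go to s, push AX → (s, yyzyz, AXXZ)
  read y, top A: go to p, push A → (p, yzyz, AXXZ)
  read y, top A: go to p, push ε → (p, zyz, XXZ)
  read z, top X: go to s, push XX → (s, yz, XXXZ)
  read y, top X: go to p, push AX → (p, z, AXXXZ)
  read z, top A: go to r, push AA → (r, ε, AAXXXZ)
All input consumed in state r with stack AAXXXZ.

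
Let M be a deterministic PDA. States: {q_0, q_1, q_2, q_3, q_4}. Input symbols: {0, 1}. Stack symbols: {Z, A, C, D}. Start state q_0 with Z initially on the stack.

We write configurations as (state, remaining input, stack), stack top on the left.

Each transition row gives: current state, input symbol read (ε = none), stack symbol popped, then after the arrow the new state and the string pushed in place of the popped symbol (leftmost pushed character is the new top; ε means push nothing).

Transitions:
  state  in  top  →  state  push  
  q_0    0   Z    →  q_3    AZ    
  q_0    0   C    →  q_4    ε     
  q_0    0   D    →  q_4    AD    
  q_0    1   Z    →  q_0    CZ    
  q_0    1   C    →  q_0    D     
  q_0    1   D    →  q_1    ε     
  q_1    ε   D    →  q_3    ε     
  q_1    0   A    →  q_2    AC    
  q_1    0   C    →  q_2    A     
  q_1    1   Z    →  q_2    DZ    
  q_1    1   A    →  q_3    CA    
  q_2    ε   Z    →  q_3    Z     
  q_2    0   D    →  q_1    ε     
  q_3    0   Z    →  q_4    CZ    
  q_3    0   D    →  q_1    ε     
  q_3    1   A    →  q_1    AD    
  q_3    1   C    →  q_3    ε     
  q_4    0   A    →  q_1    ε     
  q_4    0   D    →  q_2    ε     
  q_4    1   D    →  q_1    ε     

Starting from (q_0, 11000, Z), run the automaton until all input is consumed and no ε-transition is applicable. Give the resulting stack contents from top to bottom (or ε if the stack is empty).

CZ

(q_0, 11000, Z)
  read 1, top Z: go to q_0, push CZ → (q_0, 1000, CZ)
  read 1, top C: go to q_0, push D → (q_0, 000, DZ)
  read 0, top D: go to q_4, push AD → (q_4, 00, ADZ)
  read 0, top A: go to q_1, push ε → (q_1, 0, DZ)
  ε-move, top D: go to q_3, push ε → (q_3, 0, Z)
  read 0, top Z: go to q_4, push CZ → (q_4, ε, CZ)
All input consumed in state q_4 with stack CZ.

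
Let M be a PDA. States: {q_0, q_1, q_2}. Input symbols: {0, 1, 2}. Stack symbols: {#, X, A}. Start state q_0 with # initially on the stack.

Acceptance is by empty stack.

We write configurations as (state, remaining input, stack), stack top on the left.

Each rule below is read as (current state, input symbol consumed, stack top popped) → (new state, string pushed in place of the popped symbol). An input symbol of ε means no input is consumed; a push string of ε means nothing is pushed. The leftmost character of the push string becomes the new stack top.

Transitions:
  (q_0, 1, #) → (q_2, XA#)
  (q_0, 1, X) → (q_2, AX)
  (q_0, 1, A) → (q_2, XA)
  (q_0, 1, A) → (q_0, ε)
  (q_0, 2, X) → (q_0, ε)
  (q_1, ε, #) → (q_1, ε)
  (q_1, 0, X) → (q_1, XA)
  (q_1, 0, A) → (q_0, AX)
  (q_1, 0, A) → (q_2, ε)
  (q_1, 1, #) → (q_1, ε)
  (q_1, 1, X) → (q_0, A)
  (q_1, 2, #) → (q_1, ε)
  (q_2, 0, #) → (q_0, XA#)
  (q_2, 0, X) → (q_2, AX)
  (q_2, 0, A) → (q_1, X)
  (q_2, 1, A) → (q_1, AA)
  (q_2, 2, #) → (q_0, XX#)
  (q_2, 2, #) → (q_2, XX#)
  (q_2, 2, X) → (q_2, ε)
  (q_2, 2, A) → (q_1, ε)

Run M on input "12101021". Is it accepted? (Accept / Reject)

Accept

One accepting computation: (q_0, 12101021, #) ⊢ (q_2, 2101021, XA#) ⊢ (q_2, 101021, A#) ⊢ (q_1, 01021, AA#) ⊢ (q_2, 1021, A#) ⊢ (q_1, 021, AA#) ⊢ (q_2, 21, A#) ⊢ (q_1, 1, #) ⊢ (q_1, ε, ε)
All input consumed and the stack is empty.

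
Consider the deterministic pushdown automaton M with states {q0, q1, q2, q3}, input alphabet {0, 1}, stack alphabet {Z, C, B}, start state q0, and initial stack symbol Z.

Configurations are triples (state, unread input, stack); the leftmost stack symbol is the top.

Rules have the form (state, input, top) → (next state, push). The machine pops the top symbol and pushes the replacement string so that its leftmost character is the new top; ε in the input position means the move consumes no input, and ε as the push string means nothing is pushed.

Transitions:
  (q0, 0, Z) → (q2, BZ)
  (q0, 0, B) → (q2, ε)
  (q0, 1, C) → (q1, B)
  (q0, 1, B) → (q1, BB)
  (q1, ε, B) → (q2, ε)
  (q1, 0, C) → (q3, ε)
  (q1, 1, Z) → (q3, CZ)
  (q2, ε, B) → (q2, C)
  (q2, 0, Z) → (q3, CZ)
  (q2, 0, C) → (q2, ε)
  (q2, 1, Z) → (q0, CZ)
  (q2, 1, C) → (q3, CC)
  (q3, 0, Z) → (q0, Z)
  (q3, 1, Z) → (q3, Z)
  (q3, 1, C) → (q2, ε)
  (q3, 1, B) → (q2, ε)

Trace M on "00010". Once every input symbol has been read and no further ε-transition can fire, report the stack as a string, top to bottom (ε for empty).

(q0, 00010, Z) ⊢ (q2, 0010, BZ) ⊢ (q2, 0010, CZ) ⊢ (q2, 010, Z) ⊢ (q3, 10, CZ) ⊢ (q2, 0, Z) ⊢ (q3, ε, CZ)
All input consumed in state q3 with stack CZ.

CZ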